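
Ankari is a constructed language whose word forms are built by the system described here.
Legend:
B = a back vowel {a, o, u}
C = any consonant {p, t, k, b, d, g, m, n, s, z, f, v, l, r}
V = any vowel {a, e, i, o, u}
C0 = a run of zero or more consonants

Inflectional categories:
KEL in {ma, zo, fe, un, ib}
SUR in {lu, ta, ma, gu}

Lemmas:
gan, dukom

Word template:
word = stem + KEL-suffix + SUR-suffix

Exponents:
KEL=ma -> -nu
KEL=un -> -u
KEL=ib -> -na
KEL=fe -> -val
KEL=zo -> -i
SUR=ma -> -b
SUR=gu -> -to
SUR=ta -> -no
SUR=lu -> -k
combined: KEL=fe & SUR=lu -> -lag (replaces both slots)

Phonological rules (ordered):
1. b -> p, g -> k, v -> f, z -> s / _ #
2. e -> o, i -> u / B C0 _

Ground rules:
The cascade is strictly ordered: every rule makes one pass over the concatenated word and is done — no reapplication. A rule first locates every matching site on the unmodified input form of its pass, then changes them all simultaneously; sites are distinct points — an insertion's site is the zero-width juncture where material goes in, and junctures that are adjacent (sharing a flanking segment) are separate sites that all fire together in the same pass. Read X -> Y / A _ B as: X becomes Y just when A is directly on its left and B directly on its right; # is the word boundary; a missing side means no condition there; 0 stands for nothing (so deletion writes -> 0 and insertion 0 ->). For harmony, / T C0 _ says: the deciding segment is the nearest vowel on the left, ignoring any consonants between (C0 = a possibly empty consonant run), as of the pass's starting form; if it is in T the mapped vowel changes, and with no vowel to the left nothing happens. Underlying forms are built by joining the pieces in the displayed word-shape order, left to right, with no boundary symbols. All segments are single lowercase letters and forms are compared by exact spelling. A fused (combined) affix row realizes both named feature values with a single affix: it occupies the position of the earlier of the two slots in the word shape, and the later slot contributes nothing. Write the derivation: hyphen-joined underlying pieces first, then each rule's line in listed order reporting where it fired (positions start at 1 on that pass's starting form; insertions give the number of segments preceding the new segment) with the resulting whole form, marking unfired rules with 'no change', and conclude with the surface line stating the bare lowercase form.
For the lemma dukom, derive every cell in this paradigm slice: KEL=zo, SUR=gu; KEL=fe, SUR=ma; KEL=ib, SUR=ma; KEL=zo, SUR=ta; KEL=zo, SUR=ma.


cell KEL=zo, SUR=gu:
underlying: dukom-i-to
1. b -> p, g -> k, v -> f, z -> s / _ #: no change
2. e -> o, i -> u / B C0 _: fires at position(s) 6: dukomuto
surface: dukomuto

cell KEL=fe, SUR=ma:
underlying: dukom-val-b
1. b -> p, g -> k, v -> f, z -> s / _ #: fires at position(s) 9: dukomvalp
2. e -> o, i -> u / B C0 _: no change
surface: dukomvalp

cell KEL=ib, SUR=ma:
underlying: dukom-na-b
1. b -> p, g -> k, v -> f, z -> s / _ #: fires at position(s) 8: dukomnap
2. e -> o, i -> u / B C0 _: no change
surface: dukomnap

cell KEL=zo, SUR=ta:
underlying: dukom-i-no
1. b -> p, g -> k, v -> f, z -> s / _ #: no change
2. e -> o, i -> u / B C0 _: fires at position(s) 6: dukomuno
surface: dukomuno

cell KEL=zo, SUR=ma:
underlying: dukom-i-b
1. b -> p, g -> k, v -> f, z -> s / _ #: fires at position(s) 7: dukomip
2. e -> o, i -> u / B C0 _: fires at position(s) 6: dukomup
surface: dukomup


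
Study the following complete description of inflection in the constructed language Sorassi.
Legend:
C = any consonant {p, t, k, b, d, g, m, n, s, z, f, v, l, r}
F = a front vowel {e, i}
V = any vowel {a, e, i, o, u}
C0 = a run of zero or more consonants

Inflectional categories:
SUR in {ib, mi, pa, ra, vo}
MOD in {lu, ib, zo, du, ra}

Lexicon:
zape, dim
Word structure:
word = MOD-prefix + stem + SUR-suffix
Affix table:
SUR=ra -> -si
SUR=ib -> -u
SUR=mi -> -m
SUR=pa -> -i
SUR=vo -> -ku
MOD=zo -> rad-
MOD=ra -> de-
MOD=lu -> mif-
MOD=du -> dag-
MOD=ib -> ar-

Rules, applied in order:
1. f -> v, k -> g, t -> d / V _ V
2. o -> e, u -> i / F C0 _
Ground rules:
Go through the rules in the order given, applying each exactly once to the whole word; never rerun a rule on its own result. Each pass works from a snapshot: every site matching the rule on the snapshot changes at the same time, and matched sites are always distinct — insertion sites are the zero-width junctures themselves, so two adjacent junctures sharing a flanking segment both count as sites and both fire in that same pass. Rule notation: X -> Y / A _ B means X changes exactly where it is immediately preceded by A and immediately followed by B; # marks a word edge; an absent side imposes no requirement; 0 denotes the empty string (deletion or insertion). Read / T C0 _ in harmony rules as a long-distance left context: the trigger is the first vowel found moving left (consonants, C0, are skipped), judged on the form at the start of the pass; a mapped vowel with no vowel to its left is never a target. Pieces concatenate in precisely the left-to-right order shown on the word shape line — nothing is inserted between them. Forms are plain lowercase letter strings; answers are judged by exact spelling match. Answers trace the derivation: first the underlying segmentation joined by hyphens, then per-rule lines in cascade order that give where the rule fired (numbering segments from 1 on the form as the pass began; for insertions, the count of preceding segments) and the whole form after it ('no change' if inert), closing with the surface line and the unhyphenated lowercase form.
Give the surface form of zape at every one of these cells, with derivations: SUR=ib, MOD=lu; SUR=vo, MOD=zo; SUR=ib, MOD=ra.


cell SUR=ib, MOD=lu:
underlying: mif-zape-u
1. f -> v, k -> g, t -> d / V _ V: no change
2. o -> e, u -> i / F C0 _: fires at position(s) 8: mifzapei
surface: mifzapei

cell SUR=vo, MOD=zo:
underlying: rad-zape-ku
1. f -> v, k -> g, t -> d / V _ V: fires at position(s) 8: radzapegu
2. o -> e, u -> i / F C0 _: fires at position(s) 9: radzapegi
surface: radzapegi

cell SUR=ib, MOD=ra:
underlying: de-zape-u
1. f -> v, k -> g, t -> d / V _ V: no change
2. o -> e, u -> i / F C0 _: fires at position(s) 7: dezapei
surface: dezapei


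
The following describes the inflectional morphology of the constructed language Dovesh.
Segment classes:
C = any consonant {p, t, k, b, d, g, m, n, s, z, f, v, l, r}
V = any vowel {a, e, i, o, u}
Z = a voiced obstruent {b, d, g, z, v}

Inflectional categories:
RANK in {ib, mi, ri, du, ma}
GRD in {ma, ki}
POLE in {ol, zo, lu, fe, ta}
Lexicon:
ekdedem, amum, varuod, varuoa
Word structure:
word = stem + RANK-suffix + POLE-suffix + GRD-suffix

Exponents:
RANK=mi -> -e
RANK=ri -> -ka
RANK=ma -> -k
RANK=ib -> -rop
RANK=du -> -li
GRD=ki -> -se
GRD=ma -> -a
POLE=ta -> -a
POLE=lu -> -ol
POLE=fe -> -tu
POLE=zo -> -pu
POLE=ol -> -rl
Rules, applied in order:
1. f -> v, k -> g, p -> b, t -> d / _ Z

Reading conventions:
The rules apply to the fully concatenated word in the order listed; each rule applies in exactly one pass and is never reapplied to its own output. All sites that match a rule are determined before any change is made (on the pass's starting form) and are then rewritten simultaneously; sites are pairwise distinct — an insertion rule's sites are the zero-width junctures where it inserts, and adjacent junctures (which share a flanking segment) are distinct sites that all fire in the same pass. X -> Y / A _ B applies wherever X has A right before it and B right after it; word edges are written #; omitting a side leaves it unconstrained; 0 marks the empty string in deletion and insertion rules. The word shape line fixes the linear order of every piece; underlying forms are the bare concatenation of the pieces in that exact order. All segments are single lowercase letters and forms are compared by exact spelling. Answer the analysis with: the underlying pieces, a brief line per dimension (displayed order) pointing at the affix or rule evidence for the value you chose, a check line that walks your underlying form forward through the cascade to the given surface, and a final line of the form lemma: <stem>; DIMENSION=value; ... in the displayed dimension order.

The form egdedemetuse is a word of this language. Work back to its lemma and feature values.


underlying: ekdedem-e-tu-se
RANK=mi - signalled by the affix -e
GRD=ki - signalled by the affix -se
POLE=fe - signalled by the affix -tu
check: ekdedemetuse -> egdedemetuse
lemma: ekdedem; RANK=mi; GRD=ki; POLE=fe


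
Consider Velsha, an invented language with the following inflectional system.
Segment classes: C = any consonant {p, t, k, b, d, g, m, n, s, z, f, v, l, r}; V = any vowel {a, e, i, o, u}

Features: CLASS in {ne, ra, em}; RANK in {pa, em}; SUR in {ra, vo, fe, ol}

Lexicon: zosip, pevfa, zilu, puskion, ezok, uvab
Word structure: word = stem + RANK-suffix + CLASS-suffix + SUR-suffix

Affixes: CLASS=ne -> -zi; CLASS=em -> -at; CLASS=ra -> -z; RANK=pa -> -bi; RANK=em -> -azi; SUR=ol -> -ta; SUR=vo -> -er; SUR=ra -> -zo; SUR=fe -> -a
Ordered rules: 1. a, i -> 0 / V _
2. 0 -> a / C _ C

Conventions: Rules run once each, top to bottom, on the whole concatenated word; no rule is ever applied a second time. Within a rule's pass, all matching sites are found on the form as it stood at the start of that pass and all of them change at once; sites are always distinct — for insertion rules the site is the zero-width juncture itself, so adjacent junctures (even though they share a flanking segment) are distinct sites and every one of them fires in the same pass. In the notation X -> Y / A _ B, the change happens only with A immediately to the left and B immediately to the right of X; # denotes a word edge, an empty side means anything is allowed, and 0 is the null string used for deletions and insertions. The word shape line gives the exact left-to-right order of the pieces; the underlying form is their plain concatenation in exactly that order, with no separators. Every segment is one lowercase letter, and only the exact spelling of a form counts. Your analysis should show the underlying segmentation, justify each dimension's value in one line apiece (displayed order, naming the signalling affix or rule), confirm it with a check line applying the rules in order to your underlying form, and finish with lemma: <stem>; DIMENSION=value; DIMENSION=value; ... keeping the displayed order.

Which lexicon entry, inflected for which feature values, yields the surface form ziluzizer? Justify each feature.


underlying: zilu-azi-z-er
CLASS=ra - signalled by the affix -z
RANK=em - signalled by the affix -azi
SUR=vo - signalled by the affix -er
check: ziluazizer -> ziluzizer -> ziluzizer
lemma: zilu; CLASS=ra; RANK=em; SUR=vo


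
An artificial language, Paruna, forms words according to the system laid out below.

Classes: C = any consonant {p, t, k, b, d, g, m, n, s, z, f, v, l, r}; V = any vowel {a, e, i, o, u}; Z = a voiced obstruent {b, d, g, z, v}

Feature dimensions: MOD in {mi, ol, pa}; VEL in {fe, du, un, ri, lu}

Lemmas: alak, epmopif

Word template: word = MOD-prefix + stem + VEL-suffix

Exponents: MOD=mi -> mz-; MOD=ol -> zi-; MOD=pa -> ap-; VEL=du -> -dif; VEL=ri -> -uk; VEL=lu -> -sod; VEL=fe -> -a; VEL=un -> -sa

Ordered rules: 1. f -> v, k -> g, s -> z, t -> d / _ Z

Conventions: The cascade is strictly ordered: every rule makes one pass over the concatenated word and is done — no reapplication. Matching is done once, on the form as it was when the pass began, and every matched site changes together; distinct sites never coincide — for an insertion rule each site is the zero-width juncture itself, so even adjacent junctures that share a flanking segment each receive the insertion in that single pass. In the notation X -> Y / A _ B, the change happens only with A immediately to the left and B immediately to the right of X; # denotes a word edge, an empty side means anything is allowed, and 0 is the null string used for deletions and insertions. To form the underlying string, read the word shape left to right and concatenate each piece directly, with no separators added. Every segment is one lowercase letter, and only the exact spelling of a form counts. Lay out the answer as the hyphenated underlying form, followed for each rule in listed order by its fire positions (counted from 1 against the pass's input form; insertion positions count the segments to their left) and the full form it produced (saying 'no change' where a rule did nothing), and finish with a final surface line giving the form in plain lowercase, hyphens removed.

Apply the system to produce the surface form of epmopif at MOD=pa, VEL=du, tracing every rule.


underlying: ap-epmopif-dif
1. f -> v, k -> g, s -> z, t -> d / _ Z: fires at position(s) 9: apepmopivdif
surface: apepmopivdif


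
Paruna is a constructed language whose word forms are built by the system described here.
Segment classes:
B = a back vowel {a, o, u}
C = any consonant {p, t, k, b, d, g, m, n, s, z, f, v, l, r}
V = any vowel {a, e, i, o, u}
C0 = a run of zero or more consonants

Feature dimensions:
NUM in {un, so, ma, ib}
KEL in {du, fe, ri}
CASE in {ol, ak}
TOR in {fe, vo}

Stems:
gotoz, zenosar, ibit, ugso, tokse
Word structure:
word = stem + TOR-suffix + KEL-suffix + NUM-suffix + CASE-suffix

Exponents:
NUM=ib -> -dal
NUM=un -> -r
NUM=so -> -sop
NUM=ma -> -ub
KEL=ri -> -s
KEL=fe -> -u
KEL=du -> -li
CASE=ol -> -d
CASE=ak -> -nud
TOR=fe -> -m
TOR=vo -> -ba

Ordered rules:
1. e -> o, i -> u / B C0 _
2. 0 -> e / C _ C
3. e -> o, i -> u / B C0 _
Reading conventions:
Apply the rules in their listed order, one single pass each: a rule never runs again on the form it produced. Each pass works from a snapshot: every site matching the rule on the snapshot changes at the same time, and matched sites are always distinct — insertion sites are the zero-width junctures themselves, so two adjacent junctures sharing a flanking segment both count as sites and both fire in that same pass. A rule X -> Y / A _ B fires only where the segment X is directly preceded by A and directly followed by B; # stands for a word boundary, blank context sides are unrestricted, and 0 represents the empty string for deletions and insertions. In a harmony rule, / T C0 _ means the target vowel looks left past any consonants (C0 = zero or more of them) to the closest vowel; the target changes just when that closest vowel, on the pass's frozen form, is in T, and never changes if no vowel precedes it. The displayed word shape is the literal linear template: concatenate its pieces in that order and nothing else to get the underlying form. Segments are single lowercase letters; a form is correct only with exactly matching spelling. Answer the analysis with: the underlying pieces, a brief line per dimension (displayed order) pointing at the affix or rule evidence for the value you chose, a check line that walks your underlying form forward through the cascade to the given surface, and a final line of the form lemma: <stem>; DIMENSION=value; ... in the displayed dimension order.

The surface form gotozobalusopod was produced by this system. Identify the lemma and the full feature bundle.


underlying: gotoz-ba-li-sop-d
NUM=so - signalled by the affix -sop
KEL=du - signalled by the affix -li
CASE=ol - signalled by the affix -d
TOR=vo - signalled by the affix -ba
check: gotozbalisopd -> gotozbalusopd -> gotozebalusoped -> gotozobalusopod
lemma: gotoz; NUM=so; KEL=du; CASE=ol; TOR=vo


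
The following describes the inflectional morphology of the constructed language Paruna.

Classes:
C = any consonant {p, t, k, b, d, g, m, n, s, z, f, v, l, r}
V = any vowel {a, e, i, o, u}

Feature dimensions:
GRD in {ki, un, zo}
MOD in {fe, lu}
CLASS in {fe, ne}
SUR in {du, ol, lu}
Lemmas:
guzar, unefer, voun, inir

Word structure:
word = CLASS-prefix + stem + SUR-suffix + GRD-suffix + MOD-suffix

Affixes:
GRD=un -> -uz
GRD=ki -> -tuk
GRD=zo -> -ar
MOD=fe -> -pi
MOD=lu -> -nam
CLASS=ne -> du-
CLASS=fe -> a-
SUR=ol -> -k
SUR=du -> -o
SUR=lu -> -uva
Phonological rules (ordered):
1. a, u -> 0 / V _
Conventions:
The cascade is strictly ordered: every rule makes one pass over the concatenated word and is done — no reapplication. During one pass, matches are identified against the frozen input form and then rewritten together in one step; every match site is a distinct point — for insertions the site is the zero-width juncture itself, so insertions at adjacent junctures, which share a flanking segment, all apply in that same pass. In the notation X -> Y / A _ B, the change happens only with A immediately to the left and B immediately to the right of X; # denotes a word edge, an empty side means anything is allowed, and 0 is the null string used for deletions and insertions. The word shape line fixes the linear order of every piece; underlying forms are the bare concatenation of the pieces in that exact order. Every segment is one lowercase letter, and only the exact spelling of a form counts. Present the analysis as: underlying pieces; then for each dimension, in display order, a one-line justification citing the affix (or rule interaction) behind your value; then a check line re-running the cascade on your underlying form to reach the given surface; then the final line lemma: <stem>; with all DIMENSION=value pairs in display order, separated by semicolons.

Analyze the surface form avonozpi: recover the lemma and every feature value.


underlying: a-voun-o-uz-pi
GRD=un - signalled by the affix -uz
MOD=fe - signalled by the affix -pi
CLASS=fe - signalled by the affix a-
SUR=du - signalled by the affix -o
check: avounouzpi -> avonozpi
lemma: voun; GRD=un; MOD=fe; CLASS=fe; SUR=du


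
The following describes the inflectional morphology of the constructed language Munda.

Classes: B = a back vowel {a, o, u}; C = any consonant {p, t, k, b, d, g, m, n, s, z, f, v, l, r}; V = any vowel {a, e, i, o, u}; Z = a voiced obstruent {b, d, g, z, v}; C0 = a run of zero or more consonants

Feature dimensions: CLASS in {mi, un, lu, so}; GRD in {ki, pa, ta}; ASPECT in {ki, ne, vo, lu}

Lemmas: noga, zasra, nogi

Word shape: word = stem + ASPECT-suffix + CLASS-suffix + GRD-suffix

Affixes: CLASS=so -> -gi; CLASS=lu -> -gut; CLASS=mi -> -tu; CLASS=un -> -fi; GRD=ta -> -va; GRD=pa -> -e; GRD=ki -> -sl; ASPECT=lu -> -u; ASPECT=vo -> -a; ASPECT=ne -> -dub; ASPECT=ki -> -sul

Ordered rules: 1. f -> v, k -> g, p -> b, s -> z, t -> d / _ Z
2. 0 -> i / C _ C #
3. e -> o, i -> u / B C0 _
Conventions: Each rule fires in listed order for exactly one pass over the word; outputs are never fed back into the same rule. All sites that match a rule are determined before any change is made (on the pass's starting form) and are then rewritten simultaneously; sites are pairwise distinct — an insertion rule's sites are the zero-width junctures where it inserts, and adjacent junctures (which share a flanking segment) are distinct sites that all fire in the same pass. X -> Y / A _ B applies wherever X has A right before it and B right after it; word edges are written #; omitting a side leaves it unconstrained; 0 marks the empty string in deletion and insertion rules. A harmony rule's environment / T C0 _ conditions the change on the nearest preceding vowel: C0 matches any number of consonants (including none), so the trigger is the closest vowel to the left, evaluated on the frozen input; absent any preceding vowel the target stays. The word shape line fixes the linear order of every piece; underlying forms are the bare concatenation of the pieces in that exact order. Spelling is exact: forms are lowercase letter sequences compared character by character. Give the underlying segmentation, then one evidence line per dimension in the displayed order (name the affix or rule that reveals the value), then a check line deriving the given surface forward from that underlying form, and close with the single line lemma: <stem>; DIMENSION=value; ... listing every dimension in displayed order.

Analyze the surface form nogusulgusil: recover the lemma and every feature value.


underlying: nogi-sul-gi-sl
CLASS=so - signalled by the affix -gi
GRD=ki - signalled by the affix -sl
ASPECT=ki - signalled by the affix -sul
check: nogisulgisl -> nogisulgisl -> nogisulgisil -> nogusulgusil
lemma: nogi; CLASS=so; GRD=ki; ASPECT=ki


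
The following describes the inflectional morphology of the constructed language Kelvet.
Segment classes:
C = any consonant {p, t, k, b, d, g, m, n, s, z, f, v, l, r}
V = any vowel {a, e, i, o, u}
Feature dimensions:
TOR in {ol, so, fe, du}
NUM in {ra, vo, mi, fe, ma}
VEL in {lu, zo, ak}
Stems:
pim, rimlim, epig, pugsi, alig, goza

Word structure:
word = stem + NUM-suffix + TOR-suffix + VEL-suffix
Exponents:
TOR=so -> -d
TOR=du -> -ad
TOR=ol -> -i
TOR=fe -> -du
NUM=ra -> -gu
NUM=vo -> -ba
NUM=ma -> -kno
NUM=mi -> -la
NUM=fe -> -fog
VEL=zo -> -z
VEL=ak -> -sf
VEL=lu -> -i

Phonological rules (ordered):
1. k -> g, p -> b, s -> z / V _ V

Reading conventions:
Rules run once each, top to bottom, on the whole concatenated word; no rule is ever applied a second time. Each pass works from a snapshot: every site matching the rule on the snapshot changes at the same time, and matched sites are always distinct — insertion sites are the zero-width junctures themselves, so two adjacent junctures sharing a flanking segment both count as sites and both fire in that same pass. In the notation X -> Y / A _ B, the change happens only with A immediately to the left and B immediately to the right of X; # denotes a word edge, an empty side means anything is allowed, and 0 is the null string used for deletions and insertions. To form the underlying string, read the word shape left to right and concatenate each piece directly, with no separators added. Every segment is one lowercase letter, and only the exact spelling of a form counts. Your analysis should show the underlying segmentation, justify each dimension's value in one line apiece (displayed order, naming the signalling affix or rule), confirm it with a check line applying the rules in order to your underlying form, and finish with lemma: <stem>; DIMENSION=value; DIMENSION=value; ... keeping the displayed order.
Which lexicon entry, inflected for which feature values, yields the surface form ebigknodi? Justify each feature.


underlying: epig-kno-d-i
TOR=so - signalled by the affix -d
NUM=ma - signalled by the affix -kno
VEL=lu - signalled by the affix -i
check: epigknodi -> ebigknodi
lemma: epig; TOR=so; NUM=ma; VEL=lu


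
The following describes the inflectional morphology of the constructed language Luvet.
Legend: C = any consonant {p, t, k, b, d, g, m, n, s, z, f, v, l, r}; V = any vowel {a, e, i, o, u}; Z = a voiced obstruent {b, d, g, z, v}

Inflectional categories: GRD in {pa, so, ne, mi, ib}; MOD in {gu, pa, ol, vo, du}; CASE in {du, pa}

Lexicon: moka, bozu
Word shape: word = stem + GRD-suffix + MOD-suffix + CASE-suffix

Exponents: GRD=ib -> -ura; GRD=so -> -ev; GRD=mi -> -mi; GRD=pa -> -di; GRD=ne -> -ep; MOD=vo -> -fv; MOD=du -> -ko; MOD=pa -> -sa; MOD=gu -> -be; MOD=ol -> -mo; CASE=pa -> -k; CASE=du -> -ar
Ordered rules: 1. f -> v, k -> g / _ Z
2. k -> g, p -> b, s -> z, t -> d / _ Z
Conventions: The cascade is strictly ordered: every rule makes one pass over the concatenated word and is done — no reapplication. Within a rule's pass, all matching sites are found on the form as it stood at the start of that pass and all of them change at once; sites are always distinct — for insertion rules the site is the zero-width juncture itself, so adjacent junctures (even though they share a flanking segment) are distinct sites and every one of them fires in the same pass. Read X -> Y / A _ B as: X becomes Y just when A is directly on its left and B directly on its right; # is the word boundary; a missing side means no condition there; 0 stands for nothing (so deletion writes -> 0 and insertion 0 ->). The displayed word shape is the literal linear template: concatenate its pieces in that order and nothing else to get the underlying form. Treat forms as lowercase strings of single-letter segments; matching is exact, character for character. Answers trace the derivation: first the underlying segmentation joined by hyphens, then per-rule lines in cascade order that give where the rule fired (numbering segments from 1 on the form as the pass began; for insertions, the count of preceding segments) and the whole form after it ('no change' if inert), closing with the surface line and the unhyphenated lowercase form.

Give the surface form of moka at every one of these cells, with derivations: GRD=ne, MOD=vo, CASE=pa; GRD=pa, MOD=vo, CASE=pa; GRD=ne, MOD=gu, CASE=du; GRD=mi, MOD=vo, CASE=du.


cell GRD=ne, MOD=vo, CASE=pa:
underlying: moka-ep-fv-k
1. f -> v, k -> g / _ Z: fires at position(s) 7: mokaepvvk
2. k -> g, p -> b, s -> z, t -> d / _ Z: fires at position(s) 6: mokaebvvk
surface: mokaebvvk

cell GRD=pa, MOD=vo, CASE=pa:
underlying: moka-di-fv-k
1. f -> v, k -> g / _ Z: fires at position(s) 7: mokadivvk
2. k -> g, p -> b, s -> z, t -> d / _ Z: no change
surface: mokadivvk

cell GRD=ne, MOD=gu, CASE=du:
underlying: moka-ep-be-ar
1. f -> v, k -> g / _ Z: no change
2. k -> g, p -> b, s -> z, t -> d / _ Z: fires at position(s) 6: mokaebbear
surface: mokaebbear

cell GRD=mi, MOD=vo, CASE=du:
underlying: moka-mi-fv-ar
1. f -> v, k -> g / _ Z: fires at position(s) 7: mokamivvar
2. k -> g, p -> b, s -> z, t -> d / _ Z: no change
surface: mokamivvar


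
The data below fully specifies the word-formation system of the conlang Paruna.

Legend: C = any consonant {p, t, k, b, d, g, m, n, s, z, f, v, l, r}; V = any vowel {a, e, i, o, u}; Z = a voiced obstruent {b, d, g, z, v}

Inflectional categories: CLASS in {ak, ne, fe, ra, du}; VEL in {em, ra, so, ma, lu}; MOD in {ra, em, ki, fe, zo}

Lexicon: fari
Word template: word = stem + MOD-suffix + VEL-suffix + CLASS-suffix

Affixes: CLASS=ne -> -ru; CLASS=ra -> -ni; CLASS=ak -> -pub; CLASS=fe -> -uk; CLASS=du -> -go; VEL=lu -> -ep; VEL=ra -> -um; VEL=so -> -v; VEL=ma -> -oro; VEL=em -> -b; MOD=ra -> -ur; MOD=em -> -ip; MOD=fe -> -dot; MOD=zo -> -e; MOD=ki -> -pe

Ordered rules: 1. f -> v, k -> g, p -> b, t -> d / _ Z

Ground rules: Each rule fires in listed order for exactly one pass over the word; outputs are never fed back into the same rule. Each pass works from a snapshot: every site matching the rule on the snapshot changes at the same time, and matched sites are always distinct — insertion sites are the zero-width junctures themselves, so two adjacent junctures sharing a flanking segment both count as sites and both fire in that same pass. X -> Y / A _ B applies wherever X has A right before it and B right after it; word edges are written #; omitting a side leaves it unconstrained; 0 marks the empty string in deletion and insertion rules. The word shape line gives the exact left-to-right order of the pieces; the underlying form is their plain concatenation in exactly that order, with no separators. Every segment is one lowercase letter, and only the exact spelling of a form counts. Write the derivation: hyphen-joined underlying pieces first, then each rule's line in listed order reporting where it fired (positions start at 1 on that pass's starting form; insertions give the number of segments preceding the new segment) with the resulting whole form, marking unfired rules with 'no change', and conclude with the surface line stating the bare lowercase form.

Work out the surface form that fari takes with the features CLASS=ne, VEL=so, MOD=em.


underlying: fari-ip-v-ru
1. f -> v, k -> g, p -> b, t -> d / _ Z: fires at position(s) 6: fariibvru
surface: fariibvru


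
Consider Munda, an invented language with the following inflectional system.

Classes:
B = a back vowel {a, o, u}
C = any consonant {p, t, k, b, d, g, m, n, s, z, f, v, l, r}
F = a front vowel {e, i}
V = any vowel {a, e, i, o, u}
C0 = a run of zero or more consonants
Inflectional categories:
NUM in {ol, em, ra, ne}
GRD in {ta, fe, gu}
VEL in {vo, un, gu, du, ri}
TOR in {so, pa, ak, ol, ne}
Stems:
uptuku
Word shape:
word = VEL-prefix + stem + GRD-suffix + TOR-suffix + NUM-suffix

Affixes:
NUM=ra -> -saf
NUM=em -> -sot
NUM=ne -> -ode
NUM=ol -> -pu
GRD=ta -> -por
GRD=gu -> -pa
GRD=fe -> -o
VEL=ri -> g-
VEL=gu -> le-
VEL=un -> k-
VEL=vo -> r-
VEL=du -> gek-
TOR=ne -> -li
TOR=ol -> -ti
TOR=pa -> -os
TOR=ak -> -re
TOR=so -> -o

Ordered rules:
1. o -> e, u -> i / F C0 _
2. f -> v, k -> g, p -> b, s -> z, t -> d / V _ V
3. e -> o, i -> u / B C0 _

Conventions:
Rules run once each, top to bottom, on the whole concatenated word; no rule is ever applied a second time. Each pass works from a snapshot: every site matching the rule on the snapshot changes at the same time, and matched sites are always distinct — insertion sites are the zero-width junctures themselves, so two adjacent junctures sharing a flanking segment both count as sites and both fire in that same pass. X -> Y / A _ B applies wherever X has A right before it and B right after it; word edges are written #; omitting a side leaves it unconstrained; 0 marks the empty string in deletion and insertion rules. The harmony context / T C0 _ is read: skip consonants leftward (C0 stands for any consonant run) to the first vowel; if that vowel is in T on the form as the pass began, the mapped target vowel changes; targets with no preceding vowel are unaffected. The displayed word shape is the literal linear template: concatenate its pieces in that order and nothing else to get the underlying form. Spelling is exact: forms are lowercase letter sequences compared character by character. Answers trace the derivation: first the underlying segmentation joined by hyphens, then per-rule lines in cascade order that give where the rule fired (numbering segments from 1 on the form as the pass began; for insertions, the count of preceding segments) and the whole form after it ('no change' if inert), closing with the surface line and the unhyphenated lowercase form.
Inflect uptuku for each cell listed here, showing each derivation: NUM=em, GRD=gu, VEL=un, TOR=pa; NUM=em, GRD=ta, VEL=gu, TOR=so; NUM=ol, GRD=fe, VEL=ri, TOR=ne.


cell NUM=em, GRD=gu, VEL=un, TOR=pa:
underlying: k-uptuku-pa-os-sot
1. o -> e, u -> i / F C0 _: no change
2. f -> v, k -> g, p -> b, s -> z, t -> d / V _ V: fires at position(s) 6, 8: kuptugubaossot
3. e -> o, i -> u / B C0 _: no change
surface: kuptugubaossot

cell NUM=em, GRD=ta, VEL=gu, TOR=so:
underlying: le-uptuku-por-o-sot
1. o -> e, u -> i / F C0 _: fires at position(s) 3: leiptukuporosot
2. f -> v, k -> g, p -> b, s -> z, t -> d / V _ V: fires at position(s) 7, 9, 13: leiptuguborozot
3. e -> o, i -> u / B C0 _: no change
surface: leiptuguborozot

cell NUM=ol, GRD=fe, VEL=ri, TOR=ne:
underlying: g-uptuku-o-li-pu
1. o -> e, u -> i / F C0 _: fires at position(s) 12: guptukuolipi
2. f -> v, k -> g, p -> b, s -> z, t -> d / V _ V: fires at position(s) 6, 11: guptuguolibi
3. e -> o, i -> u / B C0 _: fires at position(s) 10: guptuguolubi
surface: guptuguolubi


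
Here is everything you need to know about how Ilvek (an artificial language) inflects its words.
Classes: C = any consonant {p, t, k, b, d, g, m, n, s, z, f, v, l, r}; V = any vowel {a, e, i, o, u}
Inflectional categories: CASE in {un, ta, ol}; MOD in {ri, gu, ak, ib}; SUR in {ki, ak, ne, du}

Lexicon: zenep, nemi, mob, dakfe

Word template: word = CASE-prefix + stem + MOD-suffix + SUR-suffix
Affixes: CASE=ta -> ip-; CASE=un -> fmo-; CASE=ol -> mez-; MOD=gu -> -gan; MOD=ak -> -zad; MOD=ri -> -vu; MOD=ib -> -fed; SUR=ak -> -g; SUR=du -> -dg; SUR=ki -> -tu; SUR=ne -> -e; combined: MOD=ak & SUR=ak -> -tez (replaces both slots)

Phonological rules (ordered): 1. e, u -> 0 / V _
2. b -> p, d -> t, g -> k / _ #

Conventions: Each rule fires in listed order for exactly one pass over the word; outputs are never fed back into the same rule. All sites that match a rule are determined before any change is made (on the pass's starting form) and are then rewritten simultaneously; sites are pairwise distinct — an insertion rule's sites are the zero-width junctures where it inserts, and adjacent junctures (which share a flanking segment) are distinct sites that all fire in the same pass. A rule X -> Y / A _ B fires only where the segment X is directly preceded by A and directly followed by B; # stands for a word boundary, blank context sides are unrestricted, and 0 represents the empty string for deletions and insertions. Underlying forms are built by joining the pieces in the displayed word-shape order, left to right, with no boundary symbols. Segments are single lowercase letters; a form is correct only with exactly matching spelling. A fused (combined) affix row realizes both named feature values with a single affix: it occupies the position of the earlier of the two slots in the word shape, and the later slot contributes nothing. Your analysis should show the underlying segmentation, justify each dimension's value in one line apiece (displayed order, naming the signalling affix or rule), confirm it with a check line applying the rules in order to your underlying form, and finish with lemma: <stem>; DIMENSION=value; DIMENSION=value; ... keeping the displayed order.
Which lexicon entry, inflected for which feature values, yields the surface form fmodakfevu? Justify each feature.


underlying: fmo-dakfe-vu-e
CASE=un - signalled by the affix fmo-
MOD=ri - signalled by the affix -vu
SUR=ne - signalled by the affix -e
check: fmodakfevue -> fmodakfevu -> fmodakfevu
lemma: dakfe; CASE=un; MOD=ri; SUR=ne


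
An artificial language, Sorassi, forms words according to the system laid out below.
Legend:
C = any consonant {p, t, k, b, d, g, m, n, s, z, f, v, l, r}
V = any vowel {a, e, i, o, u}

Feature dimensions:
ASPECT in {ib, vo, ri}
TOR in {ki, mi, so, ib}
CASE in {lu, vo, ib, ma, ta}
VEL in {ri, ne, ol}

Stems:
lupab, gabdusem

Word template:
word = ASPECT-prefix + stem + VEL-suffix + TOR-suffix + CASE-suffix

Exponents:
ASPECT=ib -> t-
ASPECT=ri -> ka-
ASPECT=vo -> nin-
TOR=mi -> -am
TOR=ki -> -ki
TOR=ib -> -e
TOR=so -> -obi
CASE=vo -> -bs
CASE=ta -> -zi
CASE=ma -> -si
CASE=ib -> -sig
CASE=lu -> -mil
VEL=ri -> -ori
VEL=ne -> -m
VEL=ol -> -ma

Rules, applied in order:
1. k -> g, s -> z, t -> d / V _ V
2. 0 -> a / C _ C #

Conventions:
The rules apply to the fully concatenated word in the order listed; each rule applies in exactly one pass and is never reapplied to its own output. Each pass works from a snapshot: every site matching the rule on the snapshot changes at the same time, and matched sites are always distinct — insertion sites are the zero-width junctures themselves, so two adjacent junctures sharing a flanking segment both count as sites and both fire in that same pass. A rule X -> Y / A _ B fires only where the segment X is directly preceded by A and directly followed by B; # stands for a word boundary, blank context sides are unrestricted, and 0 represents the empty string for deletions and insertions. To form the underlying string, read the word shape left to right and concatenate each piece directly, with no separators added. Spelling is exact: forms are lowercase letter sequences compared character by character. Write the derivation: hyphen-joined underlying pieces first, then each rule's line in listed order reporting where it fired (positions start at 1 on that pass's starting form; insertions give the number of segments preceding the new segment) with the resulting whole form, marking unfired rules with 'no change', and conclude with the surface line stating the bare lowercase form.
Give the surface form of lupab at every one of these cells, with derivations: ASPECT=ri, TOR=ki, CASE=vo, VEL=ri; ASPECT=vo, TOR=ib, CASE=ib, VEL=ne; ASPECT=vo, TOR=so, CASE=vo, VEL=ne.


cell ASPECT=ri, TOR=ki, CASE=vo, VEL=ri:
underlying: ka-lupab-ori-ki-bs
1. k -> g, s -> z, t -> d / V _ V: fires at position(s) 11: kalupaborigibs
2. 0 -> a / C _ C #: inserts after position(s) 13: kalupaborigibas
surface: kalupaborigibas

cell ASPECT=vo, TOR=ib, CASE=ib, VEL=ne:
underlying: nin-lupab-m-e-sig
1. k -> g, s -> z, t -> d / V _ V: fires at position(s) 11: ninlupabmezig
2. 0 -> a / C _ C #: no change
surface: ninlupabmezig

cell ASPECT=vo, TOR=so, CASE=vo, VEL=ne:
underlying: nin-lupab-m-obi-bs
1. k -> g, s -> z, t -> d / V _ V: no change
2. 0 -> a / C _ C #: inserts after position(s) 13: ninlupabmobibas
surface: ninlupabmobibas


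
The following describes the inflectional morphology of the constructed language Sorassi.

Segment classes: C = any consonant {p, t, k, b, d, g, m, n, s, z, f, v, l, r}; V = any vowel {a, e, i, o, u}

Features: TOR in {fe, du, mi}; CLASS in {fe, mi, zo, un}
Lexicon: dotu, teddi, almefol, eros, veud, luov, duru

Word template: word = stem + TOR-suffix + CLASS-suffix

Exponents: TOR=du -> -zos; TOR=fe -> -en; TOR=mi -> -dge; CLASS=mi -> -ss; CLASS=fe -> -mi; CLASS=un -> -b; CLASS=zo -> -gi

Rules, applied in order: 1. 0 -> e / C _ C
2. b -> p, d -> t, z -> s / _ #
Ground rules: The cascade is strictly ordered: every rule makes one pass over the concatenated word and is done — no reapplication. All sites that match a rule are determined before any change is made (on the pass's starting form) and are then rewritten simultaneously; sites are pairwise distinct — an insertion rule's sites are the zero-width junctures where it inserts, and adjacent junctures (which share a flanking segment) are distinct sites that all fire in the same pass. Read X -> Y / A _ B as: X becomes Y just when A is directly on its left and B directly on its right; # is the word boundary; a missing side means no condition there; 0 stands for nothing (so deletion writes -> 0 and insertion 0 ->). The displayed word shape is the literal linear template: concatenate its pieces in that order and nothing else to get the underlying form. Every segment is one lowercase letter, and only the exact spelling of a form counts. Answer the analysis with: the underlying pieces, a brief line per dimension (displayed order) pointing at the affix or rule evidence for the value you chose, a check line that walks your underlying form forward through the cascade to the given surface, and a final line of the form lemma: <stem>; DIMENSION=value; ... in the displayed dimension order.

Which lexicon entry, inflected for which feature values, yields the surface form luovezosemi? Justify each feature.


underlying: luov-zos-mi
TOR=du - signalled by the affix -zos
CLASS=fe - signalled by the affix -mi
check: luovzosmi -> luovezosemi -> luovezosemi
lemma: luov; TOR=du; CLASS=fe


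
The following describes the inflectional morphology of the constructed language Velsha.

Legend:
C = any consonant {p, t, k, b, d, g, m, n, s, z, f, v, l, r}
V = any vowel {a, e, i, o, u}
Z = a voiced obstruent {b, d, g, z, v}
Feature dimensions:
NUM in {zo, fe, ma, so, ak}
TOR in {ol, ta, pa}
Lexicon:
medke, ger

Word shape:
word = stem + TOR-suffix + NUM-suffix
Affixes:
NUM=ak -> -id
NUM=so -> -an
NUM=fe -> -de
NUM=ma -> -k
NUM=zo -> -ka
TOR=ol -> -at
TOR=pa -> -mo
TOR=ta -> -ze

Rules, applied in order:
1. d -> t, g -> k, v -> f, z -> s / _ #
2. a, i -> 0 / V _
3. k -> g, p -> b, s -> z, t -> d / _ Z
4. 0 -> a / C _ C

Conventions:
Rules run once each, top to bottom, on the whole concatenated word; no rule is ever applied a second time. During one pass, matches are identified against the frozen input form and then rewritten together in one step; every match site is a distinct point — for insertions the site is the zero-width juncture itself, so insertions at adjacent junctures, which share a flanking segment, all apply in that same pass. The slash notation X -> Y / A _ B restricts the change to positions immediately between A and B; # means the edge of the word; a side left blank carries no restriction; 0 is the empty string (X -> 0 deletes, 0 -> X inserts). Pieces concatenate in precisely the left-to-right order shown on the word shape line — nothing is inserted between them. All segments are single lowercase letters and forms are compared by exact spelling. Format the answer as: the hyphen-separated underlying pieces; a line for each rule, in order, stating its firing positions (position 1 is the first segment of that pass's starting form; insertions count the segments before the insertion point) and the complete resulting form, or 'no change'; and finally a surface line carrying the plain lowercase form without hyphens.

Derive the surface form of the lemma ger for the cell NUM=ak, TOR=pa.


underlying: ger-mo-id
1. d -> t, g -> k, v -> f, z -> s / _ #: fires at position(s) 7: germoit
2. a, i -> 0 / V _: fires at position(s) 6: germot
3. k -> g, p -> b, s -> z, t -> d / _ Z: no change
4. 0 -> a / C _ C: inserts after position(s) 3: geramot
surface: geramot
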